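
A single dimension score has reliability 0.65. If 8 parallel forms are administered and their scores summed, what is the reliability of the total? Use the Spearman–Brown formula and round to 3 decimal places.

0.937

ρ_k = kρ / (1 + (k−1)ρ) = 8·0.65 / (1 + 7·0.65) = 5.200 / 5.550 = 0.937.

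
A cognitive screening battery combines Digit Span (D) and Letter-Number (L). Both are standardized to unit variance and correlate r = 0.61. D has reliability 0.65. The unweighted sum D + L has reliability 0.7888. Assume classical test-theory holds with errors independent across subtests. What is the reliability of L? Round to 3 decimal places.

0.670

Var(D+L) = 2 + 2·0.61 = 3.220.
True-score variance = ρ_D + ρ_L + 2·0.61, so 0.7888 = (0.65 + ρ_L + 1.22) / 3.220.
ρ_L = 0.7888·3.220 − 0.65 − 1.22 = 0.670.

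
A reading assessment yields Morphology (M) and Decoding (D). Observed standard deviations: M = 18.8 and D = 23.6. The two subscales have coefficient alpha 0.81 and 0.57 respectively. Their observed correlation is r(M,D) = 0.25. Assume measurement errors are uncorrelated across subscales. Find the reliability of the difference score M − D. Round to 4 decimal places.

Var(M−D) = 18.8² + 23.6² − 2·18.8·23.6·0.25 = 910.4 − 221.84 = 688.56.
Under uncorrelated errors the observed covariances equal the true-score covariances, so only the own-variance terms attenuate.
True-score variance = [18.8²·0.81 + 23.6²·0.57] − 221.84 = 603.754 − 221.84 = 381.914.
Reliability = 381.914 / 688.56 = 0.5547.

0.5547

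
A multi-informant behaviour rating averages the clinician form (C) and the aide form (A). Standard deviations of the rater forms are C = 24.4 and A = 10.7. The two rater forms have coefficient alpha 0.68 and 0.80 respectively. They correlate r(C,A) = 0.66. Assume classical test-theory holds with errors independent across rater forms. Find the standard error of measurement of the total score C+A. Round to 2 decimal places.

Var(total) = 709.85 + 344.626 = 1054.48.
True-score variance = 496.437 + 344.626 = 841.062, so reliability = 0.7976.
Error variance = 1054.48 − 841.062 = 213.413; SEM = √213.413 = 14.61.

14.61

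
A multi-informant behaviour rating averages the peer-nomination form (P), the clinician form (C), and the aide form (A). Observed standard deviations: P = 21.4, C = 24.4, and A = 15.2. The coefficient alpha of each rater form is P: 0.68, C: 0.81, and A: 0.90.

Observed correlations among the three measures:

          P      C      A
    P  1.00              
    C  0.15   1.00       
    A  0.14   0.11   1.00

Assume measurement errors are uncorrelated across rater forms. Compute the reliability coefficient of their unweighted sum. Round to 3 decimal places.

0.825

Var(P+C+A) = 21.4² + 24.4² + 15.2² + 2·[21.4·24.4·0.15 + 21.4·15.2·0.14 + 24.4·15.2·0.11] = 1284.36 + 329.32 = 1613.68.
Because errors are independent across components, Cov(Tᵢ,Tⱼ) = Cov(Xᵢ,Xⱼ); the off-diagonal part of the true-score variance is the same as above.
True-score variance = [21.4²·0.68 + 24.4²·0.81 + 15.2²·0.90] + 329.32 = 1001.59 + 329.32 = 1330.91.
Reliability = 1330.91 / 1613.68 = 0.825.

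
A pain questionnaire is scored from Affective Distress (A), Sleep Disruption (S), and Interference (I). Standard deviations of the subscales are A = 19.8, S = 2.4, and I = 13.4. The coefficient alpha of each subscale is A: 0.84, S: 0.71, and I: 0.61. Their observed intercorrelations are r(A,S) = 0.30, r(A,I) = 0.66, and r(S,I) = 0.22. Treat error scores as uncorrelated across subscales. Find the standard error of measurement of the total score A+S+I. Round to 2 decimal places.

11.59

Var(total) = 577.36 + 392.885 = 970.245.
True-score variance = 442.935 + 392.885 = 835.82, so reliability = 0.8615.
Error variance = 970.245 − 835.82 = 134.425; SEM = √134.425 = 11.59.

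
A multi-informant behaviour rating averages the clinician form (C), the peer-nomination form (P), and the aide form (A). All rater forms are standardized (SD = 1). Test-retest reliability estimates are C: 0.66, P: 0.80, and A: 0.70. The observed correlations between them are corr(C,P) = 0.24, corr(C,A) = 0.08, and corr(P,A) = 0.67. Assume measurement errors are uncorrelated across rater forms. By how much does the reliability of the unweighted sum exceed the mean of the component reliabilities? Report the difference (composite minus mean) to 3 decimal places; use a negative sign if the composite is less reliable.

0.111

Var(sum) = 3 + 1.98 = 4.98; true-score variance = 2.16 + 1.98 = 4.14; composite reliability = 0.8313.
Mean component reliability = 0.7200.
Difference = 0.8313 − 0.7200 = 0.111.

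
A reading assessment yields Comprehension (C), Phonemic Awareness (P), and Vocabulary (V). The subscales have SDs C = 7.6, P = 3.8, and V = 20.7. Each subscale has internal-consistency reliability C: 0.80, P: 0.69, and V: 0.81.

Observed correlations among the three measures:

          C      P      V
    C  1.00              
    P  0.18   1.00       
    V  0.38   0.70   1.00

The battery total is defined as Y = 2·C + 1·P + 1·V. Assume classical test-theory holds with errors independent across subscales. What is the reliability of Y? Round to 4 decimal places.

Var(Y) = 2²·7.6² + 3.8² + 20.7² + 2·[2·7.6·3.8·0.18 + 2·7.6·20.7·0.38 + 3.8·20.7·0.70] = 673.97 + 370.044 = 1044.01.
Because errors are independent across components, Cov(Tᵢ,Tⱼ) = Cov(Xᵢ,Xⱼ); the off-diagonal part of the true-score variance is the same as above.
True-score variance = [2²·7.6²·0.80 + 3.8²·0.69 + 20.7²·0.81] + 370.044 = 541.872 + 370.044 = 911.916.
Reliability = 911.916 / 1044.01 = 0.8735.

0.8735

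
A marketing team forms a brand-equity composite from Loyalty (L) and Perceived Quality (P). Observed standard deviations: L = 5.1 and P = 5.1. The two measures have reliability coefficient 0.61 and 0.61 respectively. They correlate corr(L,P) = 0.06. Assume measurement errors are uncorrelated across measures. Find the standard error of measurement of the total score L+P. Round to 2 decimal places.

4.50

Var(total) = 52.02 + 3.1212 = 55.1412.
True-score variance = 31.7322 + 3.1212 = 34.8534, so reliability = 0.6321.
Error variance = 55.1412 − 34.8534 = 20.2878; SEM = √20.2878 = 4.50.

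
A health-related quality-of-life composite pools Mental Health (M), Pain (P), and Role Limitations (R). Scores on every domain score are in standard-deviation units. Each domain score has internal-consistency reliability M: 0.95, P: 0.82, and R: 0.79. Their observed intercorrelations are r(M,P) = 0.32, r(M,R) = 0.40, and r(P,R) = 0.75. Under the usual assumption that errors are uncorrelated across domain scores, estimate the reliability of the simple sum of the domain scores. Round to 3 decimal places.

0.926

Var(M+P+R) = 3 + 2·[0.32 + 0.40 + 0.75] = 3 + 2.94 = 5.94.
Because errors are independent across components, Cov(Tᵢ,Tⱼ) = Cov(Xᵢ,Xⱼ); the off-diagonal part of the true-score variance is the same as above.
True-score variance = [0.95 + 0.82 + 0.79] + 2.94 = 2.56 + 2.94 = 5.5.
Reliability = 5.5 / 5.94 = 0.926.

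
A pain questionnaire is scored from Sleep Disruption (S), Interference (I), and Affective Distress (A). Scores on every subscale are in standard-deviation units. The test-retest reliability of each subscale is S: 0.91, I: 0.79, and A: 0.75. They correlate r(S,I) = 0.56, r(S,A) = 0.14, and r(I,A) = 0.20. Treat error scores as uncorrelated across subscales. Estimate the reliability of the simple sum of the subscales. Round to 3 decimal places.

Var(S+I+A) = 3 + 2·[0.56 + 0.14 + 0.20] = 3 + 1.8 = 4.8.
Under uncorrelated errors the observed covariances equal the true-score covariances, so only the own-variance terms attenuate.
True-score variance = [0.91 + 0.79 + 0.75] + 1.8 = 2.45 + 1.8 = 4.25.
Reliability = 4.25 / 4.8 = 0.885.

0.885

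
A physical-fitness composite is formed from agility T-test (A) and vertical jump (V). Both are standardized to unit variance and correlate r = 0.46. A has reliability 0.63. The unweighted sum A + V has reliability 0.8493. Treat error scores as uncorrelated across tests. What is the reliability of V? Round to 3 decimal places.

Var(A+V) = 2 + 2·0.46 = 2.920.
True-score variance = ρ_A + ρ_V + 2·0.46, so 0.8493 = (0.63 + ρ_V + 0.92) / 2.920.
ρ_V = 0.8493·2.920 − 0.63 − 0.92 = 0.930.

0.930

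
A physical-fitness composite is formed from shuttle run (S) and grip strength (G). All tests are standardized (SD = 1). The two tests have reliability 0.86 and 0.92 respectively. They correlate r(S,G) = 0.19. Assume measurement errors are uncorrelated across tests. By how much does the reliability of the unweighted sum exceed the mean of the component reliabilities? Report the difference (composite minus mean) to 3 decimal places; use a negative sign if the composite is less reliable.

Var(sum) = 2 + 0.38 = 2.38; true-score variance = 1.78 + 0.38 = 2.16; composite reliability = 0.9076.
Mean component reliability = 0.8900.
Difference = 0.9076 − 0.8900 = 0.018.

0.018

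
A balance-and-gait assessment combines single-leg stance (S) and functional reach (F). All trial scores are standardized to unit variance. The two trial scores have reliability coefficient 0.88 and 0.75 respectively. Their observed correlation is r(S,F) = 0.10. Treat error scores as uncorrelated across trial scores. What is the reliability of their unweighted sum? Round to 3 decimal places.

Var(S+F) = 2 + 2·[0.10] = 2 + 0.2 = 2.2.
Under uncorrelated errors the observed covariances equal the true-score covariances, so only the own-variance terms attenuate.
True-score variance = [0.88 + 0.75] + 0.2 = 1.63 + 0.2 = 1.83.
Reliability = 1.83 / 2.2 = 0.832.

0.832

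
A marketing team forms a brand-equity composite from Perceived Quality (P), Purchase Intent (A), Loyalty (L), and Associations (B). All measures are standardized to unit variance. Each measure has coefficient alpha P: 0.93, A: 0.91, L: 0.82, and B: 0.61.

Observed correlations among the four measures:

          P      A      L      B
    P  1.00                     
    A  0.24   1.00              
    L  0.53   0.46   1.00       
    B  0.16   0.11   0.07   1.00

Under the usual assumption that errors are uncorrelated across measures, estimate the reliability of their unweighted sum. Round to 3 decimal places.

0.898

Var(P+A+L+B) = 4 + 2·[0.24 + 0.53 + 0.16 + 0.46 + 0.11 + 0.07] = 4 + 3.14 = 7.14.
Under uncorrelated errors the observed covariances equal the true-score covariances, so only the own-variance terms attenuate.
True-score variance = [0.93 + 0.91 + 0.82 + 0.61] + 3.14 = 3.27 + 3.14 = 6.41.
Reliability = 6.41 / 7.14 = 0.898.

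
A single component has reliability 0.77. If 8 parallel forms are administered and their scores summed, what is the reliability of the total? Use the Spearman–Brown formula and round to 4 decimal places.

ρ_k = kρ / (1 + (k−1)ρ) = 8·0.77 / (1 + 7·0.77) = 6.160 / 6.390 = 0.9640.

0.9640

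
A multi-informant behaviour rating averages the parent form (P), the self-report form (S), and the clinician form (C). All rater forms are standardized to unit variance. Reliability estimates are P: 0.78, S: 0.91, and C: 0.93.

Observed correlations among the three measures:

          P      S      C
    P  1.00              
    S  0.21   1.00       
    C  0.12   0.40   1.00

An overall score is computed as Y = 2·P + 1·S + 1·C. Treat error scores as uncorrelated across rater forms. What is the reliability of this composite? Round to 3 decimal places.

0.872

Var(Y) = 2² + 1 + 1 + 2·[2·0.21 + 2·0.12 + 0.40] = 6 + 2.12 = 8.12.
Under uncorrelated errors the observed covariances equal the true-score covariances, so only the own-variance terms attenuate.
True-score variance = [2²·0.78 + 0.91 + 0.93] + 2.12 = 4.96 + 2.12 = 7.08.
Reliability = 7.08 / 8.12 = 0.872.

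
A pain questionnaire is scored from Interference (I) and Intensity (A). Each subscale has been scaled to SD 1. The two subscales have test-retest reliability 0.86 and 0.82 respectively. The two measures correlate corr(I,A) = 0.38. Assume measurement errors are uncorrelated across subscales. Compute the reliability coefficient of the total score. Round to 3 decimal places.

0.884

Var(I+A) = 2 + 2·[0.38] = 2 + 0.76 = 2.76.
Under uncorrelated errors the observed covariances equal the true-score covariances, so only the own-variance terms attenuate.
True-score variance = [0.86 + 0.82] + 0.76 = 1.68 + 0.76 = 2.44.
Reliability = 2.44 / 2.76 = 0.884.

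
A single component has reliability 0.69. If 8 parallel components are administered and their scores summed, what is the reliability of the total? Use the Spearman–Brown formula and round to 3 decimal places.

ρ_k = kρ / (1 + (k−1)ρ) = 8·0.69 / (1 + 7·0.69) = 5.520 / 5.830 = 0.947.

0.947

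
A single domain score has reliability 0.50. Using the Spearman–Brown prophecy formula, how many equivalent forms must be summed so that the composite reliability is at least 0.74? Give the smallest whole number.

3

k ≥ ρ*(1−ρ₁)/(ρ₁(1−ρ*)) = 0.74·0.50 / (0.50·0.26) = 2.846.
Smallest integer k = 3.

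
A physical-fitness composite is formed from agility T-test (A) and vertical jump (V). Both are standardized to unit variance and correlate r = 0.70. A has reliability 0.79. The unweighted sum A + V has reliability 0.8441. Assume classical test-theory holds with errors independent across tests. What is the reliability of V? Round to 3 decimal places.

0.680

Var(A+V) = 2 + 2·0.70 = 3.400.
True-score variance = ρ_A + ρ_V + 2·0.70, so 0.8441 = (0.79 + ρ_V + 1.40) / 3.400.
ρ_V = 0.8441·3.400 − 0.79 − 1.40 = 0.680.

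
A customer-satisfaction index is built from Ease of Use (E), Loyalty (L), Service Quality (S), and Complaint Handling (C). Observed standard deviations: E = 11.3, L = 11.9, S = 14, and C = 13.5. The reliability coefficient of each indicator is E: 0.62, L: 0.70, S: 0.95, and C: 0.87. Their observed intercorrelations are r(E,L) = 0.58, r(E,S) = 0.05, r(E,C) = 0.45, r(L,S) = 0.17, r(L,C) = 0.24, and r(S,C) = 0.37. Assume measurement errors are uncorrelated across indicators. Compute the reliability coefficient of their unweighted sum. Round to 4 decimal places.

Var(E+L+S+C) = 11.3² + 11.9² + 14² + 13.5² + 2·[11.3·11.9·0.58 + 11.3·14·0.05 + 11.3·13.5·0.45 + 11.9·14·0.17 + 11.9·13.5·0.24 + 14·13.5·0.37] = 647.55 + 582.716 = 1230.27.
Under uncorrelated errors the observed covariances equal the true-score covariances, so only the own-variance terms attenuate.
True-score variance = [11.3²·0.62 + 11.9²·0.70 + 14²·0.95 + 13.5²·0.87] + 582.716 = 523.052 + 582.716 = 1105.77.
Reliability = 1105.77 / 1230.27 = 0.8988.

0.8988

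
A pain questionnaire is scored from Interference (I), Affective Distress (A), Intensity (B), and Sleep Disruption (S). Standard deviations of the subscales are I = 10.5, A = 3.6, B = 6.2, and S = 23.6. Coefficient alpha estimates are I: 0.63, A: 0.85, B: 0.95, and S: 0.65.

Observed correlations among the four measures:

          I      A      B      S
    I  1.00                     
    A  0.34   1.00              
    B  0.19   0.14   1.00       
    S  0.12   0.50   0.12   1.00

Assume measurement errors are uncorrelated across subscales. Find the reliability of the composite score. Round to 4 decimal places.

0.7491

Var(I+A+B+S) = 10.5² + 3.6² + 6.2² + 23.6² + 2·[10.5·3.6·0.34 + 10.5·6.2·0.19 + 10.5·23.6·0.12 + 3.6·6.2·0.14 + 3.6·23.6·0.50 + 6.2·23.6·0.12] = 718.61 + 236.24 = 954.85.
Because errors are independent across components, Cov(Tᵢ,Tⱼ) = Cov(Xᵢ,Xⱼ); the off-diagonal part of the true-score variance is the same as above.
True-score variance = [10.5²·0.63 + 3.6²·0.85 + 6.2²·0.95 + 23.6²·0.65] + 236.24 = 479.016 + 236.24 = 715.256.
Reliability = 715.256 / 954.85 = 0.7491.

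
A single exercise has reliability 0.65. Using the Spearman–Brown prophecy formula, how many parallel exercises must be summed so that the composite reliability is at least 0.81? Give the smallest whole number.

k ≥ ρ*(1−ρ₁)/(ρ₁(1−ρ*)) = 0.81·0.35 / (0.65·0.19) = 2.296.
Smallest integer k = 3.

3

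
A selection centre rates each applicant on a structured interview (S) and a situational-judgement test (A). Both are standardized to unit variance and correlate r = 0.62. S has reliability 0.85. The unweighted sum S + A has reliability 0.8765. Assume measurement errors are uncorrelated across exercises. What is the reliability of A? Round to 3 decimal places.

Var(S+A) = 2 + 2·0.62 = 3.240.
True-score variance = ρ_S + ρ_A + 2·0.62, so 0.8765 = (0.85 + ρ_A + 1.24) / 3.240.
ρ_A = 0.8765·3.240 − 0.85 − 1.24 = 0.750.

0.750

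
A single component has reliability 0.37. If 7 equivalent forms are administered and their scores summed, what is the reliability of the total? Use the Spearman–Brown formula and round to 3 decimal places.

0.804

ρ_k = kρ / (1 + (k−1)ρ) = 7·0.37 / (1 + 6·0.37) = 2.590 / 3.220 = 0.804.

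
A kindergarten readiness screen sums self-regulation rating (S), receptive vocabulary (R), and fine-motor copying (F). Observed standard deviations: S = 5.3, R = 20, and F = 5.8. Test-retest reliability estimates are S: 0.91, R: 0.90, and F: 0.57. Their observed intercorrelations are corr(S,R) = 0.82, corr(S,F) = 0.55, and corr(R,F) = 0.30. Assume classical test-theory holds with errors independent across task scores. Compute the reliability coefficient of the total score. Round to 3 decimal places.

Var(S+R+F) = 5.3² + 20² + 5.8² + 2·[5.3·20·0.82 + 5.3·5.8·0.55 + 20·5.8·0.30] = 461.73 + 277.254 = 738.984.
Under uncorrelated errors the observed covariances equal the true-score covariances, so only the own-variance terms attenuate.
True-score variance = [5.3²·0.91 + 20²·0.90 + 5.8²·0.57] + 277.254 = 404.737 + 277.254 = 681.991.
Reliability = 681.991 / 738.984 = 0.923.

0.923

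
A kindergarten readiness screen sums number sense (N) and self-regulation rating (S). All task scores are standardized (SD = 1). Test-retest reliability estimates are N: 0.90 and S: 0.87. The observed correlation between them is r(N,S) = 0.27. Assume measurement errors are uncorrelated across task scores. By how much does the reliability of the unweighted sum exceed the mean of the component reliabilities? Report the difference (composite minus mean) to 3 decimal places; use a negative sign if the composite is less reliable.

0.024

Var(sum) = 2 + 0.54 = 2.54; true-score variance = 1.77 + 0.54 = 2.31; composite reliability = 0.9094.
Mean component reliability = 0.8850.
Difference = 0.9094 − 0.8850 = 0.024.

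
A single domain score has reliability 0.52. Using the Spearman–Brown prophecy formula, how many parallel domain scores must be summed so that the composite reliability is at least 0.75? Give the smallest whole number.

3

k ≥ ρ*(1−ρ₁)/(ρ₁(1−ρ*)) = 0.75·0.48 / (0.52·0.25) = 2.769.
Smallest integer k = 3.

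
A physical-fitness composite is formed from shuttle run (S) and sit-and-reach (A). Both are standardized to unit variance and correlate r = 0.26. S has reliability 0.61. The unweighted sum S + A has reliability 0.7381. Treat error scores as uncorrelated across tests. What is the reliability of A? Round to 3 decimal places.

0.730

Var(S+A) = 2 + 2·0.26 = 2.520.
True-score variance = ρ_S + ρ_A + 2·0.26, so 0.7381 = (0.61 + ρ_A + 0.52) / 2.520.
ρ_A = 0.7381·2.520 − 0.61 − 0.52 = 0.730.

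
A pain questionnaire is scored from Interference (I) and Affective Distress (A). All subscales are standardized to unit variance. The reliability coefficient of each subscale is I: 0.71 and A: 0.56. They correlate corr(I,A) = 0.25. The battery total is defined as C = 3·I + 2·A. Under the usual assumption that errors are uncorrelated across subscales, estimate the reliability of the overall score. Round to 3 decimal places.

Var(C) = 3² + 2² + 2·[6·0.25] = 13 + 3 = 16.
Under uncorrelated errors the observed covariances equal the true-score covariances, so only the own-variance terms attenuate.
True-score variance = [3²·0.71 + 2²·0.56] + 3 = 8.63 + 3 = 11.63.
Reliability = 11.63 / 16 = 0.727.

0.727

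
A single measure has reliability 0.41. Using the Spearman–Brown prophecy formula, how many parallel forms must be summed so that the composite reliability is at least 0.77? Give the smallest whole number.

k ≥ ρ*(1−ρ₁)/(ρ₁(1−ρ*)) = 0.77·0.59 / (0.41·0.23) = 4.818.
Smallest integer k = 5.

5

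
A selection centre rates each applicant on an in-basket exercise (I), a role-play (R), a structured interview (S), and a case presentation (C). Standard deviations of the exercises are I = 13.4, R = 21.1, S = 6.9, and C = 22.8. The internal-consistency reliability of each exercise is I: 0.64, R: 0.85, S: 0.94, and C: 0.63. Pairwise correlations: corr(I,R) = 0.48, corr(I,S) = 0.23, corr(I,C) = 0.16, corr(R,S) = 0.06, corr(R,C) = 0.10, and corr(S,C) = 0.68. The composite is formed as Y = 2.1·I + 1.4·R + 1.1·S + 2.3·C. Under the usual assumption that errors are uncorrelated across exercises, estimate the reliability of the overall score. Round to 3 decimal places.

0.786

Var(Y) = 2.1²·13.4² + 1.4²·21.1² + 1.1²·6.9² + 2.3²·22.8² + 2·[2.94·13.4·21.1·0.48 + 2.31·13.4·6.9·0.23 + 4.83·13.4·22.8·0.16 + 1.54·21.1·6.9·0.06 + 3.22·21.1·22.8·0.10 + 2.53·6.9·22.8·0.68] = 4472.03 + 2246.49 = 6718.53.
Because errors are independent across components, Cov(Tᵢ,Tⱼ) = Cov(Xᵢ,Xⱼ); the off-diagonal part of the true-score variance is the same as above.
True-score variance = [2.1²·13.4²·0.64 + 1.4²·21.1²·0.85 + 1.1²·6.9²·0.94 + 2.3²·22.8²·0.63] + 2246.49 = 3035.13 + 2246.49 = 5281.62.
Reliability = 5281.62 / 6718.53 = 0.786.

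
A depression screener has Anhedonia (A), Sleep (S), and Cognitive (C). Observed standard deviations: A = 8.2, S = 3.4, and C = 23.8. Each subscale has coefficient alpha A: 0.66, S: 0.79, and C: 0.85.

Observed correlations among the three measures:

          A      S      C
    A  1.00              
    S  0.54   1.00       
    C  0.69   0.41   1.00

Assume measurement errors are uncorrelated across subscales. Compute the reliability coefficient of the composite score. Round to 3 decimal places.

0.891

Var(A+S+C) = 8.2² + 3.4² + 23.8² + 2·[8.2·3.4·0.54 + 8.2·23.8·0.69 + 3.4·23.8·0.41] = 645.24 + 365.786 = 1011.03.
Because errors are independent across components, Cov(Tᵢ,Tⱼ) = Cov(Xᵢ,Xⱼ); the off-diagonal part of the true-score variance is the same as above.
True-score variance = [8.2²·0.66 + 3.4²·0.79 + 23.8²·0.85] + 365.786 = 534.985 + 365.786 = 900.77.
Reliability = 900.77 / 1011.03 = 0.891.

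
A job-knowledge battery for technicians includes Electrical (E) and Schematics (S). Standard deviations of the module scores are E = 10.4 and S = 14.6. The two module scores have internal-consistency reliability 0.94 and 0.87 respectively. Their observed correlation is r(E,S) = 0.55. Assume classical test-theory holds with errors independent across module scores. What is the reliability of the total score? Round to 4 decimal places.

0.9300

Var(E+S) = 10.4² + 14.6² + 2·[10.4·14.6·0.55] = 321.32 + 167.024 = 488.344.
With uncorrelated errors the cross-covariances are all true-score covariance, so they carry over unchanged; only the diagonal terms shrink to ρᵢσᵢ².
True-score variance = [10.4²·0.94 + 14.6²·0.87] + 167.024 = 287.12 + 167.024 = 454.144.
Reliability = 454.144 / 488.344 = 0.9300.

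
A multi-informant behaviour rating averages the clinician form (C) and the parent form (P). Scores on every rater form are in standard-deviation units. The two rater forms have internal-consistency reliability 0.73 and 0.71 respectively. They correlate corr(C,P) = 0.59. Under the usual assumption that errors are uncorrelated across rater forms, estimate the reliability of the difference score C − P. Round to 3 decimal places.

0.317

Var(C−P) = 1 + 1 − 2·0.59 = 2 − 1.18 = 0.82.
With uncorrelated errors the cross-covariances are all true-score covariance, so they carry over unchanged; only the diagonal terms shrink to ρᵢσᵢ².
True-score variance = [0.73 + 0.71] − 1.18 = 1.44 − 1.18 = 0.26.
Reliability = 0.26 / 0.82 = 0.317.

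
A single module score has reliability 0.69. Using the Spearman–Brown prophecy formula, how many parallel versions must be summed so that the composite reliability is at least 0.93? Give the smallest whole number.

k ≥ ρ*(1−ρ₁)/(ρ₁(1−ρ*)) = 0.93·0.31 / (0.69·0.07) = 5.969.
Smallest integer k = 6.

6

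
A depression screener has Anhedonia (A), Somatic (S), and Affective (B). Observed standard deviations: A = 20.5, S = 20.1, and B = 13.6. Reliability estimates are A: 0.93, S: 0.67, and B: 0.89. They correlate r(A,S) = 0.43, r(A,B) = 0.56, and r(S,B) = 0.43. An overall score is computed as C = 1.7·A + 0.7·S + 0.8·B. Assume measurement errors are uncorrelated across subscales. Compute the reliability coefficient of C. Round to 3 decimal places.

0.935

Var(C) = 1.7²·20.5² + 0.7²·20.1² + 0.8²·13.6² + 2·[1.19·20.5·20.1·0.43 + 1.36·20.5·13.6·0.56 + 0.56·20.1·13.6·0.43] = 1530.86 + 978.01 = 2508.87.
Under uncorrelated errors the observed covariances equal the true-score covariances, so only the own-variance terms attenuate.
True-score variance = [1.7²·20.5²·0.93 + 0.7²·20.1²·0.67 + 0.8²·13.6²·0.89] + 978.01 = 1367.5 + 978.01 = 2345.51.
Reliability = 2345.51 / 2508.87 = 0.935.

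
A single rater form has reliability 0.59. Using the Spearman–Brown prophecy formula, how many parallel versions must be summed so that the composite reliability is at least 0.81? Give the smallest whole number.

k ≥ ρ*(1−ρ₁)/(ρ₁(1−ρ*)) = 0.81·0.41 / (0.59·0.19) = 2.963.
Smallest integer k = 3.

3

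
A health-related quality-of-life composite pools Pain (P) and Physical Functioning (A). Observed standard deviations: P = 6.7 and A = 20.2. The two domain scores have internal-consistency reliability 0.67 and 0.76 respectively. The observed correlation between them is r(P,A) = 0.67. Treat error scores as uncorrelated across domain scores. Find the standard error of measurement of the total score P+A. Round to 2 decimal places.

10.62

Var(total) = 452.93 + 181.356 = 634.286.
True-score variance = 340.187 + 181.356 = 521.542, so reliability = 0.8223.
Error variance = 634.286 − 521.542 = 112.743; SEM = √112.743 = 10.62.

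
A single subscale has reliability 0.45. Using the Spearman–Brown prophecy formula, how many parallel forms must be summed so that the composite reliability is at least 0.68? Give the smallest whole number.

k ≥ ρ*(1−ρ₁)/(ρ₁(1−ρ*)) = 0.68·0.55 / (0.45·0.32) = 2.597.
Smallest integer k = 3.

3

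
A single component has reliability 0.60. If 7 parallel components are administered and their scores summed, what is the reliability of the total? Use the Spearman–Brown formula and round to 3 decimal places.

ρ_k = kρ / (1 + (k−1)ρ) = 7·0.60 / (1 + 6·0.60) = 4.200 / 4.600 = 0.913.

0.913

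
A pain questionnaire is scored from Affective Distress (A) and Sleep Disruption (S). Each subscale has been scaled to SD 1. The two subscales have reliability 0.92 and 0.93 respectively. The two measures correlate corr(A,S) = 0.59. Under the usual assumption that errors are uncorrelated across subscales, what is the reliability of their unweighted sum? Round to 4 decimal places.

0.9528

Var(A+S) = 2 + 2·[0.59] = 2 + 1.18 = 3.18.
Under uncorrelated errors the observed covariances equal the true-score covariances, so only the own-variance terms attenuate.
True-score variance = [0.92 + 0.93] + 1.18 = 1.85 + 1.18 = 3.03.
Reliability = 3.03 / 3.18 = 0.9528.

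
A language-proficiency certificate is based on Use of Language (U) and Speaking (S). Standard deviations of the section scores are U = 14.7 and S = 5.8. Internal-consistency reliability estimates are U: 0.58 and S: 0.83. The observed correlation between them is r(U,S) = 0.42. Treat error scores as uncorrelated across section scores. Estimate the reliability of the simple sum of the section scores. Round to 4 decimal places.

0.6998

Var(U+S) = 14.7² + 5.8² + 2·[14.7·5.8·0.42] = 249.73 + 71.6184 = 321.348.
Under uncorrelated errors the observed covariances equal the true-score covariances, so only the own-variance terms attenuate.
True-score variance = [14.7²·0.58 + 5.8²·0.83] + 71.6184 = 153.253 + 71.6184 = 224.872.
Reliability = 224.872 / 321.348 = 0.6998.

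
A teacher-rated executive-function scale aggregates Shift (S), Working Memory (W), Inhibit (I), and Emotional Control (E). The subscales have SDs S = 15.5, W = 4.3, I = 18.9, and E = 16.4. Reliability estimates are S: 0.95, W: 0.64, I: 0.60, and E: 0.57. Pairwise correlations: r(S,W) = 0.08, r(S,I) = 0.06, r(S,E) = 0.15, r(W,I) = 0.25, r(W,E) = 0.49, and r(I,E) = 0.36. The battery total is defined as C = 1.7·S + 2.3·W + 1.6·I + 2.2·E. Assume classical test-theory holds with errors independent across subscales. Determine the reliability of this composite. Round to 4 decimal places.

Var(C) = 1.7²·15.5² + 2.3²·4.3² + 1.6²·18.9² + 2.2²·16.4² + 2·[3.91·15.5·4.3·0.08 + 2.72·15.5·18.9·0.06 + 3.74·15.5·16.4·0.15 + 3.68·4.3·18.9·0.25 + 5.06·4.3·16.4·0.49 + 3.52·18.9·16.4·0.36] = 3008.36 + 1707.32 = 4715.68.
With uncorrelated errors the cross-covariances are all true-score covariance, so they carry over unchanged; only the diagonal terms shrink to ρᵢσᵢ².
True-score variance = [1.7²·15.5²·0.95 + 2.3²·4.3²·0.64 + 1.6²·18.9²·0.60 + 2.2²·16.4²·0.57] + 1707.32 = 2012.89 + 1707.32 = 3720.21.
Reliability = 3720.21 / 4715.68 = 0.7889.

0.7889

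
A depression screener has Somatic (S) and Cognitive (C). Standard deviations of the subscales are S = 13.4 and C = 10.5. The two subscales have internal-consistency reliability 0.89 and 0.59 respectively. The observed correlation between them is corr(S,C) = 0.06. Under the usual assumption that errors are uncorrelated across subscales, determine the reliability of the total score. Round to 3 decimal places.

0.788

Var(S+C) = 13.4² + 10.5² + 2·[13.4·10.5·0.06] = 289.81 + 16.884 = 306.694.
Under uncorrelated errors the observed covariances equal the true-score covariances, so only the own-variance terms attenuate.
True-score variance = [13.4²·0.89 + 10.5²·0.59] + 16.884 = 224.856 + 16.884 = 241.74.
Reliability = 241.74 / 306.694 = 0.788.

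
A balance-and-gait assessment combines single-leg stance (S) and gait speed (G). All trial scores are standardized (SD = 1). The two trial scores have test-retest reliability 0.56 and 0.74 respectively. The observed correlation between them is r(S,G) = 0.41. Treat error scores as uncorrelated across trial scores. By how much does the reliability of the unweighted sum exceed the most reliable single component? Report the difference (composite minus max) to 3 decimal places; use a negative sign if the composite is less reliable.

0.012

Var(sum) = 2 + 0.82 = 2.82; true-score variance = 1.3 + 0.82 = 2.12; composite reliability = 0.7518.
Max component reliability = 0.7400.
Difference = 0.7518 − 0.7400 = 0.012.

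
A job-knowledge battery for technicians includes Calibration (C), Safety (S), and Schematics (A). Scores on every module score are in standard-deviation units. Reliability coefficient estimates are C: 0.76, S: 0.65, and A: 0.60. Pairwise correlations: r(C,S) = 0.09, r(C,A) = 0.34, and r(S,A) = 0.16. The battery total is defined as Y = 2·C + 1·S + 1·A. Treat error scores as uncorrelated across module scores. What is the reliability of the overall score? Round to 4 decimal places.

Var(Y) = 2² + 1 + 1 + 2·[2·0.09 + 2·0.34 + 0.16] = 6 + 2.04 = 8.04.
Because errors are independent across components, Cov(Tᵢ,Tⱼ) = Cov(Xᵢ,Xⱼ); the off-diagonal part of the true-score variance is the same as above.
True-score variance = [2²·0.76 + 0.65 + 0.60] + 2.04 = 4.29 + 2.04 = 6.33.
Reliability = 6.33 / 8.04 = 0.7873.

0.7873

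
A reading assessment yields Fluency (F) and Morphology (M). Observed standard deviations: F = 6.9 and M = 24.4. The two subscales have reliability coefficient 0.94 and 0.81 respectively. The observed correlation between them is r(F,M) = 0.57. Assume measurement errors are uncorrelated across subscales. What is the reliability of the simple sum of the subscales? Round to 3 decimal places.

0.861

Var(F+M) = 6.9² + 24.4² + 2·[6.9·24.4·0.57] = 642.97 + 191.93 = 834.9.
Under uncorrelated errors the observed covariances equal the true-score covariances, so only the own-variance terms attenuate.
True-score variance = [6.9²·0.94 + 24.4²·0.81] + 191.93 = 526.995 + 191.93 = 718.925.
Reliability = 718.925 / 834.9 = 0.861.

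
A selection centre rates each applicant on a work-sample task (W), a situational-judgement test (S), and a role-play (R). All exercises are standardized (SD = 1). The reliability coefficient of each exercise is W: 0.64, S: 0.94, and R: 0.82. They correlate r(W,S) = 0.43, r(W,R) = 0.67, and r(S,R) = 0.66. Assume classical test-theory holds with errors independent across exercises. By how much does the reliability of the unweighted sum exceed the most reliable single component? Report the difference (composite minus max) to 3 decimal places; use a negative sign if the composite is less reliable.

Var(sum) = 3 + 3.52 = 6.52; true-score variance = 2.4 + 3.52 = 5.92; composite reliability = 0.9080.
Max component reliability = 0.9400.
Difference = 0.9080 − 0.9400 = -0.032.

-0.032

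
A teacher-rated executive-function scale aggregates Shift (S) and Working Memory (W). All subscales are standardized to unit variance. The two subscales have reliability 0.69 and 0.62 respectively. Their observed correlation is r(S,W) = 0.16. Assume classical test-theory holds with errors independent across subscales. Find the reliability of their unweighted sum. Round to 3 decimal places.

0.703

Var(S+W) = 2 + 2·[0.16] = 2 + 0.32 = 2.32.
With uncorrelated errors the cross-covariances are all true-score covariance, so they carry over unchanged; only the diagonal terms shrink to ρᵢσᵢ².
True-score variance = [0.69 + 0.62] + 0.32 = 1.31 + 0.32 = 1.63.
Reliability = 1.63 / 2.32 = 0.703.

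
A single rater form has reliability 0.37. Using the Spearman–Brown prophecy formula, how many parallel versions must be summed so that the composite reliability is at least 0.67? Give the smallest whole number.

k ≥ ρ*(1−ρ₁)/(ρ₁(1−ρ*)) = 0.67·0.63 / (0.37·0.33) = 3.457.
Smallest integer k = 4.

4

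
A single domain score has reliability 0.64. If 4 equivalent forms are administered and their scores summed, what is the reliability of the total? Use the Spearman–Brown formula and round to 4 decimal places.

ρ_k = kρ / (1 + (k−1)ρ) = 4·0.64 / (1 + 3·0.64) = 2.560 / 2.920 = 0.8767.

0.8767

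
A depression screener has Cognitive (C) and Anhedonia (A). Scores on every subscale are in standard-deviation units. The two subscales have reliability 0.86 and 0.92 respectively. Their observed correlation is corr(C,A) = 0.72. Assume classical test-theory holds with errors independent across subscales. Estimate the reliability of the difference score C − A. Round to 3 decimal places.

Var(C−A) = 1 + 1 − 2·0.72 = 2 − 1.44 = 0.56.
With uncorrelated errors the cross-covariances are all true-score covariance, so they carry over unchanged; only the diagonal terms shrink to ρᵢσᵢ².
True-score variance = [0.86 + 0.92] − 1.44 = 1.78 − 1.44 = 0.34.
Reliability = 0.34 / 0.56 = 0.607.

0.607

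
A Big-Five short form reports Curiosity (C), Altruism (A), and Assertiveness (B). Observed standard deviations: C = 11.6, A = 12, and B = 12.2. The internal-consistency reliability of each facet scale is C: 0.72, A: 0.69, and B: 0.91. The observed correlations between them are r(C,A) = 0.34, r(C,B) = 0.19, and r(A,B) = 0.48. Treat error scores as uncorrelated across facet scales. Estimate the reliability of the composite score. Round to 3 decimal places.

0.866

Var(C+A+B) = 11.6² + 12² + 12.2² + 2·[11.6·12·0.34 + 11.6·12.2·0.19 + 12·12.2·0.48] = 427.4 + 288.978 = 716.378.
With uncorrelated errors the cross-covariances are all true-score covariance, so they carry over unchanged; only the diagonal terms shrink to ρᵢσᵢ².
True-score variance = [11.6²·0.72 + 12²·0.69 + 12.2²·0.91] + 288.978 = 331.688 + 288.978 = 620.665.
Reliability = 620.665 / 716.378 = 0.866.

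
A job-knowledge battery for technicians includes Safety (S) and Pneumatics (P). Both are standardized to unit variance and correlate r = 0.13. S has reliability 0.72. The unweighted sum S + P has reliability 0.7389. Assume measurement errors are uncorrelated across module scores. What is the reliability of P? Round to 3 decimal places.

Var(S+P) = 2 + 2·0.13 = 2.260.
True-score variance = ρ_S + ρ_P + 2·0.13, so 0.7389 = (0.72 + ρ_P + 0.26) / 2.260.
ρ_P = 0.7389·2.260 − 0.72 − 0.26 = 0.690.

0.690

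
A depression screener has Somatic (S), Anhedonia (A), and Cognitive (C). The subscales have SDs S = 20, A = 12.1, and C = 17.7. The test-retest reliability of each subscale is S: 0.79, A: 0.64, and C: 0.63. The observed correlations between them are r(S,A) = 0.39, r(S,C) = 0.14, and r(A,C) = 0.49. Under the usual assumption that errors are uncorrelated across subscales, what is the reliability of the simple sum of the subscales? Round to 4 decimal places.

Var(S+A+C) = 20² + 12.1² + 17.7² + 2·[20·12.1·0.39 + 20·17.7·0.14 + 12.1·17.7·0.49] = 859.7 + 497.767 = 1357.47.
Under uncorrelated errors the observed covariances equal the true-score covariances, so only the own-variance terms attenuate.
True-score variance = [20²·0.79 + 12.1²·0.64 + 17.7²·0.63] + 497.767 = 607.075 + 497.767 = 1104.84.
Reliability = 1104.84 / 1357.47 = 0.8139.

0.8139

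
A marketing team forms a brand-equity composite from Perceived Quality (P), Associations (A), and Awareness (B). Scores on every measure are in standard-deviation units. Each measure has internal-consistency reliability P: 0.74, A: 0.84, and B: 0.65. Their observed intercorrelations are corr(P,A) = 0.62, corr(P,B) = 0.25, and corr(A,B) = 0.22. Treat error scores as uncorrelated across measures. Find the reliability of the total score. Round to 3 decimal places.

0.851

Var(P+A+B) = 3 + 2·[0.62 + 0.25 + 0.22] = 3 + 2.18 = 5.18.
Under uncorrelated errors the observed covariances equal the true-score covariances, so only the own-variance terms attenuate.
True-score variance = [0.74 + 0.84 + 0.65] + 2.18 = 2.23 + 2.18 = 4.41.
Reliability = 4.41 / 5.18 = 0.851.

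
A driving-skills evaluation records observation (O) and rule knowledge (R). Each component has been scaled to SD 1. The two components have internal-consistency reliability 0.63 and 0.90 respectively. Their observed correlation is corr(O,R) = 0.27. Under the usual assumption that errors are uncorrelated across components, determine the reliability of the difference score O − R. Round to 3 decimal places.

0.678

Var(O−R) = 1 + 1 − 2·0.27 = 2 − 0.54 = 1.46.
With uncorrelated errors the cross-covariances are all true-score covariance, so they carry over unchanged; only the diagonal terms shrink to ρᵢσᵢ².
True-score variance = [0.63 + 0.90] − 0.54 = 1.53 − 0.54 = 0.99.
Reliability = 0.99 / 1.46 = 0.678.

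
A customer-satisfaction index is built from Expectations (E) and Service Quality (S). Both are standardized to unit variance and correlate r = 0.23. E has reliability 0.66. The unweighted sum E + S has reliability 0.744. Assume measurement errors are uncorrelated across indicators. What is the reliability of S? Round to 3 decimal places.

Var(E+S) = 2 + 2·0.23 = 2.460.
True-score variance = ρ_E + ρ_S + 2·0.23, so 0.744 = (0.66 + ρ_S + 0.46) / 2.460.
ρ_S = 0.744·2.460 − 0.66 − 0.46 = 0.710.

0.710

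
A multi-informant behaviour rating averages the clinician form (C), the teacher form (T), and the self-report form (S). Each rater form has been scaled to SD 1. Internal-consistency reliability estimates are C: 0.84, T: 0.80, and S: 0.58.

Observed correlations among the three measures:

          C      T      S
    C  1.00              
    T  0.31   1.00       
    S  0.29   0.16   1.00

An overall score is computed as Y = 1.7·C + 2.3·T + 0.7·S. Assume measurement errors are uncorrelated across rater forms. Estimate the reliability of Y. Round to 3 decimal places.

Var(Y) = 1.7² + 2.3² + 0.7² + 2·[3.91·0.31 + 1.19·0.29 + 1.61·0.16] = 8.67 + 3.6296 = 12.2996.
With uncorrelated errors the cross-covariances are all true-score covariance, so they carry over unchanged; only the diagonal terms shrink to ρᵢσᵢ².
True-score variance = [1.7²·0.84 + 2.3²·0.80 + 0.7²·0.58] + 3.6296 = 6.9438 + 3.6296 = 10.5734.
Reliability = 10.5734 / 12.2996 = 0.860.

0.860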